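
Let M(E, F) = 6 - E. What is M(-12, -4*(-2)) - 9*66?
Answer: -576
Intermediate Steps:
M(-12, -4*(-2)) - 9*66 = (6 - 1*(-12)) - 9*66 = (6 + 12) - 594 = 18 - 594 = -576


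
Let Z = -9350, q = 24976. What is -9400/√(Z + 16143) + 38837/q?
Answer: 38837/24976 - 9400*√6793/6793 ≈ -112.50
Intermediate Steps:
-9400/√(Z + 16143) + 38837/q = -9400/√(-9350 + 16143) + 38837/24976 = -9400*√6793/6793 + 38837*(1/24976) = -9400*√6793/6793 + 38837/24976 = 38837/24976 - 9400*√6793/6793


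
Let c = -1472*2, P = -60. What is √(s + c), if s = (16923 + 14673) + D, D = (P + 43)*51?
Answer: √27785 ≈ 166.69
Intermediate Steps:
D = -867 (D = (-60 + 43)*51 = -17*51 = -867)
s = 30729 (s = (16923 + 14673) - 867 = 31596 - 867 = 30729)
c = -2944
√(s + c) = √(30729 - 2944) = √27785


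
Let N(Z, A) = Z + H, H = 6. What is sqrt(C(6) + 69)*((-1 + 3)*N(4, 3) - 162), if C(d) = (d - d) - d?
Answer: -426*sqrt(7) ≈ -1127.1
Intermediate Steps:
N(Z, A) = 6 + Z (N(Z, A) = Z + 6 = 6 + Z)
C(d) = -d (C(d) = 0 - d = -d)
sqrt(C(6) + 69)*((-1 + 3)*N(4, 3) - 162) = sqrt(-1*6 + 69)*((-1 + 3)*(6 + 4) - 162) = sqrt(-6 + 69)*(2*10 - 162) = sqrt(63)*(20 - 162) = (3*sqrt(7))*(-142) = -426*sqrt(7)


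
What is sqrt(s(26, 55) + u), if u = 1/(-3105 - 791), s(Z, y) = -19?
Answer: 15*I*sqrt(320446)/1948 ≈ 4.3589*I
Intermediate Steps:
u = -1/3896 (u = 1/(-3896) = -1/3896 ≈ -0.00025667)
sqrt(s(26, 55) + u) = sqrt(-19 - 1/3896) = sqrt(-74025/3896) = 15*I*sqrt(320446)/1948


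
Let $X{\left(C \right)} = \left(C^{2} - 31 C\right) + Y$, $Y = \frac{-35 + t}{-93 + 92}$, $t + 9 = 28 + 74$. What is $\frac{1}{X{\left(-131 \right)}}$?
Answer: $\frac{1}{21164} \approx 4.725 \cdot 10^{-5}$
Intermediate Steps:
$t = 93$ ($t = -9 + \left(28 + 74\right) = -9 + 102 = 93$)
$Y = -58$ ($Y = \frac{-35 + 93}{-93 + 92} = \frac{58}{-1} = 58 \left(-1\right) = -58$)
$X{\left(C \right)} = -58 + C^{2} - 31 C$ ($X{\left(C \right)} = \left(C^{2} - 31 C\right) - 58 = -58 + C^{2} - 31 C$)
$\frac{1}{X{\left(-131 \right)}} = \frac{1}{-58 + \left(-131\right)^{2} - -4061} = \frac{1}{-58 + 17161 + 4061} = \frac{1}{21164}$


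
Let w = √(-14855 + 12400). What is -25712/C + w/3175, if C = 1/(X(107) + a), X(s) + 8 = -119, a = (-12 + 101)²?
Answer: -200399328 + I*√2455/3175 ≈ -2.004e+8 + 0.015606*I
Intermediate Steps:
a = 7921 (a = 89² = 7921)
X(s) = -127 (X(s) = -8 - 119 = -127)
w = I*√2455 (w = √(-2455) = I*√2455 ≈ 49.548*I)
C = 1/7794 (C = 1/(-127 + 7921) = 1/7794 ≈ 0.00012830)
-25712/C + w/3175 = -25712/1/7794 + (I*√2455)/3175 = -25712*7794 + (I*√2455)*(1/3175) = -200399328 + I*√2455/3175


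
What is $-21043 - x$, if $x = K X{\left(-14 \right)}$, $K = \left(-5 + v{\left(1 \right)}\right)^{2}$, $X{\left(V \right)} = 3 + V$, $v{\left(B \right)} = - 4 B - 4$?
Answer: $-19184$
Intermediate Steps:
$v{\left(B \right)} = -4 - 4 B$
$K = 169$ ($K = \left(-5 - 8\right)^{2} = \left(-13\right)^{2} = 169$)
$x = -1859$ ($x = 169 \left(3 - 14\right) = 169 \left(-11\right) = -1859$)
$-21043 - x = -21043 - -1859 = -21043 + 1859 = -19184$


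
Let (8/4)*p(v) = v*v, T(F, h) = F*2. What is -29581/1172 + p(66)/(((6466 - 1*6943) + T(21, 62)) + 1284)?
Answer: -7520551/331676 ≈ -22.674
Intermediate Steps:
T(F, h) = 2*F
p(v) = v**2/2 (p(v) = (v*v)/2 = v**2/2)
-29581/1172 + p(66)/(((6466 - 1*6943) + T(21, 62)) + 1284) = -29581/1172 + ((1/2)*66**2)/(((6466 - 1*6943) + 2*21) + 1284) = -29581*1/1172 + ((1/2)*4356)/(((6466 - 6943) + 42) + 1284) = -29581/1172 + 2178/((-477 + 42) + 1284) = -29581/1172 + 2178/(-435 + 1284) = -29581/1172 + 2178/849 = -29581/1172 + 2178*(1/849) = -29581/1172 + 726/283 = -7520551/331676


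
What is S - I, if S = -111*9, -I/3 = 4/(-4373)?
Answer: -4368639/4373 ≈ -999.00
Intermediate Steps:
I = 12/4373 (I = -12/(-4373) = -12*(-1)/4373 = -3*(-4/4373) = 12/4373 ≈ 0.0027441)
S = -999
S - I = -999 - 1*12/4373 = -999 - 12/4373 = -4368639/4373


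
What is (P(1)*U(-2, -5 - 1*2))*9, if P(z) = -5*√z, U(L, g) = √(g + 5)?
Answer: -45*I*√2 ≈ -63.64*I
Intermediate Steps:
U(L, g) = √(5 + g)
(P(1)*U(-2, -5 - 1*2))*9 = ((-5*√1)*√(5 + (-5 - 1*2)))*9 = ((-5*1)*√(5 + (-5 - 2)))*9 = -5*√(5 - 7)*9 = -5*I*√2*9 = -45*I*√2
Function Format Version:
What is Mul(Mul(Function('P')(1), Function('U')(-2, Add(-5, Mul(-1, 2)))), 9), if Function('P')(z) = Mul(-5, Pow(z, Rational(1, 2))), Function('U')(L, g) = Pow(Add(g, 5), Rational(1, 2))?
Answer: Mul(-45, I, Pow(2, Rational(1, 2))) ≈ Mul(-63.640, I)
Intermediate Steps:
Function('U')(L, g) = Pow(Add(5, g), Rational(1, 2))
Mul(Mul(Function('P')(1), Function('U')(-2, Add(-5, Mul(-1, 2)))), 9) = Mul(Mul(Mul(-5, Pow(1, Rational(1, 2))), Pow(Add(5, Add(-5, Mul(-1, 2))), Rational(1, 2))), 9) = Mul(Mul(Mul(-5, 1), Pow(Add(5, Add(-5, -2)), Rational(1, 2))), 9) = Mul(Mul(-5, Pow(Add(5, -7), Rational(1, 2))), 9) = Mul(Mul(-5, Pow(-2, Rational(1, 2))), 9) = Mul(Mul(-5, Mul(I, Pow(2, Rational(1, 2)))), 9) = Mul(Mul(-5, I, Pow(2, Rational(1, 2))), 9) = Mul(-45, I, Pow(2, Rational(1, 2)))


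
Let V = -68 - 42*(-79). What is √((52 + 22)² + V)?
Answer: √8726 ≈ 93.413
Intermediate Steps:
V = 3250 (V = -68 + 3318 = 3250)
√((52 + 22)² + V) = √((52 + 22)² + 3250) = √(74² + 3250) = √(5476 + 3250) = √8726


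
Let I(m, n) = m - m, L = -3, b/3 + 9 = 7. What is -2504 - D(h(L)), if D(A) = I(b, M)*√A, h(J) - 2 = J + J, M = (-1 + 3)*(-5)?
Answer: -2504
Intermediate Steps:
b = -6 (b = -27 + 3*7 = -27 + 21 = -6)
M = -10 (M = 2*(-5) = -10)
h(J) = 2 + 2*J (h(J) = 2 + (J + J) = 2 + 2*J)
I(m, n) = 0
D(A) = 0 (D(A) = 0*√A = 0)
-2504 - D(h(L)) = -2504 - 1*0 = -2504 + 0 = -2504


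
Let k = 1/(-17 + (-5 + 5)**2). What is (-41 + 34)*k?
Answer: 7/17 ≈ 0.41176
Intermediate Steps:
k = -1/17 (k = 1/(-17 + 0**2) = 1/(-17 + 0) = 1/(-17) = -1/17 ≈ -0.058824)
(-41 + 34)*k = (-41 + 34)*(-1/17) = -7*(-1/17) = 7/17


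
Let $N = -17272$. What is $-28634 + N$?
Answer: $-45906$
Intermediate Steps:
$-28634 + N = -28634 - 17272 = -45906$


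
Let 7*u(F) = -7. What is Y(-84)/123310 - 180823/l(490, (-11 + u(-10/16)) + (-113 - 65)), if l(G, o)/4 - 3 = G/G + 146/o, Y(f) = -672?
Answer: -3449906869/246620 ≈ -13989.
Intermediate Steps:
u(F) = -1 (u(F) = (1/7)*(-7) = -1)
l(G, o) = 16 + 584/o (l(G, o) = 12 + 4*(G/G + 146/o) = 12 + 4*(1 + 146/o) = 12 + (4 + 584/o) = 16 + 584/o)
Y(-84)/123310 - 180823/l(490, (-11 + u(-10/16)) + (-113 - 65)) = -672/123310 - 180823/(16 + 584/((-11 - 1) + (-113 - 65))) = -672*1/123310 - 180823/(16 + 584/(-12 - 178)) = -336/61655 - 180823/(16 + 584/(-190)) = -336/61655 - 180823/(16 + 584*(-1/190)) = -336/61655 - 180823/(16 - 292/95) = -336/61655 - 180823/1228/95 = -336/61655 - 180823*95/1228 = -336/61655 - 55955/4 = -3449906869/246620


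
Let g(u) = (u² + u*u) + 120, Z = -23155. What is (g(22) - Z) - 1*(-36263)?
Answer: 60506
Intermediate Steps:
g(u) = 120 + 2*u² (g(u) = (u² + u²) + 120 = 2*u² + 120 = 120 + 2*u²)
(g(22) - Z) - 1*(-36263) = ((120 + 2*22²) - 1*(-23155)) - 1*(-36263) = ((120 + 2*484) + 23155) + 36263 = ((120 + 968) + 23155) + 36263 = (1088 + 23155) + 36263 = 24243 + 36263 = 60506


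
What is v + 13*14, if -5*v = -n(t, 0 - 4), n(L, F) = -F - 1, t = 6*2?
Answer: 913/5 ≈ 182.60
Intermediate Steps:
t = 12
n(L, F) = -1 - F
v = ⅗ (v = -(-1)*(-1 - (0 - 4))/5 = -(-1)*(-1 - 1*(-4))/5 = -(-1)*(-1 + 4)/5 = -(-1)*3/5 = -⅕*(-3) = ⅗ ≈ 0.60000)
v + 13*14 = ⅗ + 13*14 = ⅗ + 182 = 913/5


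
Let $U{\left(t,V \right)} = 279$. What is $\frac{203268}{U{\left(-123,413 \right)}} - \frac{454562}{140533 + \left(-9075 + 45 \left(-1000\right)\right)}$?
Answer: $\frac{2907886991}{4020297} \approx 723.3$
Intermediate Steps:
$\frac{203268}{U{\left(-123,413 \right)}} - \frac{454562}{140533 + \left(-9075 + 45 \left(-1000\right)\right)} = \frac{203268}{279} - \frac{454562}{140533 + \left(-9075 + 45 \left(-1000\right)\right)} = 203268 \cdot \frac{1}{279} - \frac{454562}{140533 - 54075} = \frac{67756}{93} - \frac{454562}{140533 - 54075} = \frac{67756}{93} - \frac{454562}{86458} = \frac{67756}{93} - \frac{227281}{43229} = \frac{2907886991}{4020297}$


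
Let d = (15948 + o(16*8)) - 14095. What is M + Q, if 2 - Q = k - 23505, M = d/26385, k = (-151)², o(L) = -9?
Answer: 18629654/26385 ≈ 706.07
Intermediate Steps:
k = 22801
d = 1844 (d = (15948 - 9) - 14095 = 15939 - 14095 = 1844)
M = 1844/26385 ≈ 0.069888
Q = 706 (Q = 2 - (22801 - 23505) = 2 - 1*(-704) = 2 + 704 = 706)
M + Q = 1844/26385 + 706 = 18629654/26385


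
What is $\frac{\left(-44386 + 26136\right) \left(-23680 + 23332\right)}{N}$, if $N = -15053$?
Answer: $- \frac{6351000}{15053} \approx -421.91$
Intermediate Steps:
$\frac{\left(-44386 + 26136\right) \left(-23680 + 23332\right)}{N} = \frac{\left(-44386 + 26136\right) \left(-23680 + 23332\right)}{-15053} = \left(-18250\right) \left(-348\right) \left(- \frac{1}{15053}\right) = 6351000 \left(- \frac{1}{15053}\right) = - \frac{6351000}{15053}$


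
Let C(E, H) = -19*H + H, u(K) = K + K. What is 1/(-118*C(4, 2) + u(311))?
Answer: 1/4870 ≈ 0.00020534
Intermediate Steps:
u(K) = 2*K
C(E, H) = -18*H
1/(-118*C(4, 2) + u(311)) = 1/(-(-2124)*2 + 2*311) = 1/(-118*(-36) + 622) = 1/(4248 + 622) = 1/4870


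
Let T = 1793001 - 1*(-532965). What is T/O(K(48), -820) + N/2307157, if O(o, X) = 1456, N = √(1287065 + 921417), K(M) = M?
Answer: 1162983/728 + √2208482/2307157 ≈ 1597.5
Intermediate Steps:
N = √2208482 ≈ 1486.1
T = 2325966 (T = 1793001 + 532965 = 2325966)
T/O(K(48), -820) + N/2307157 = 2325966/1456 + √2208482/2307157 = 2325966*(1/1456) + √2208482*(1/2307157) = 1162983/728 + √2208482/2307157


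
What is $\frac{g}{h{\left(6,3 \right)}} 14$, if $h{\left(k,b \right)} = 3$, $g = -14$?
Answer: $- \frac{196}{3} \approx -65.333$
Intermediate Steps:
$\frac{g}{h{\left(6,3 \right)}} 14 = - \frac{14}{3} \cdot 14 = \left(-14\right) \frac{1}{3} \cdot 14 = \left(- \frac{14}{3}\right) 14 = - \frac{196}{3}$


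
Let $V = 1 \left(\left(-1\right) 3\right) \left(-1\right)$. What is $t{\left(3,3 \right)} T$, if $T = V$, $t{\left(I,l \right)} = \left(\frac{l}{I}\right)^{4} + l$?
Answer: $12$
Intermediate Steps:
$t{\left(I,l \right)} = l + \frac{l^{4}}{I^{4}}$ ($t{\left(I,l \right)} = \frac{l^{4}}{I^{4}} + l = l + \frac{l^{4}}{I^{4}}$)
$V = 3$ ($V = 1 \left(-3\right) \left(-1\right) = \left(-3\right) \left(-1\right) = 3$)
$T = 3$
$t{\left(3,3 \right)} T = \left(3 + \frac{3^{4}}{81}\right) 3 = \left(3 + \frac{1}{81} \cdot 81\right) 3 = \left(3 + 1\right) 3 = 4 \cdot 3 = 12$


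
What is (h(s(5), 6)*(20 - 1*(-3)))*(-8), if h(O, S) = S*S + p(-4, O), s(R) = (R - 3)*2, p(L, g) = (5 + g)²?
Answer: -21528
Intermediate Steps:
s(R) = -6 + 2*R (s(R) = (-3 + R)*2 = -6 + 2*R)
h(O, S) = S² + (5 + O)² (h(O, S) = S*S + (5 + O)² = S² + (5 + O)²)
(h(s(5), 6)*(20 - 1*(-3)))*(-8) = ((6² + (5 + (-6 + 2*5))²)*(20 - 1*(-3)))*(-8) = ((36 + (5 + (-6 + 10))²)*(20 + 3))*(-8) = ((36 + (5 + 4)²)*23)*(-8) = ((36 + 9²)*23)*(-8) = ((36 + 81)*23)*(-8) = (117*23)*(-8) = 2691*(-8) = -21528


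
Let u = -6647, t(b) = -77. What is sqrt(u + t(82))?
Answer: 82*I ≈ 82.0*I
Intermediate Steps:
sqrt(u + t(82)) = sqrt(-6647 - 77) = sqrt(-6724) = 82*I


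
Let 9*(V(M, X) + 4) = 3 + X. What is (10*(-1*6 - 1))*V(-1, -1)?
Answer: 2380/9 ≈ 264.44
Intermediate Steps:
V(M, X) = -11/3 + X/9 (V(M, X) = -4 + (3 + X)/9 = -4 + (1/3 + X/9) = -11/3 + X/9)
(10*(-1*6 - 1))*V(-1, -1) = (10*(-1*6 - 1))*(-11/3 + (1/9)*(-1)) = (10*(-6 - 1))*(-11/3 - 1/9) = (10*(-7))*(-34/9) = -70*(-34/9) = 2380/9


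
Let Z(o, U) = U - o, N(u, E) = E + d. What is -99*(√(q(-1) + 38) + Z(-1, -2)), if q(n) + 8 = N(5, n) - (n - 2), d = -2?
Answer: 99 - 99*√30 ≈ -443.25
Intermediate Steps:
N(u, E) = -2 + E (N(u, E) = E - 2 = -2 + E)
q(n) = -8 (q(n) = -8 + ((-2 + n) - (n - 2)) = -8 + ((-2 + n) - (-2 + n)) = -8 + ((-2 + n) + (2 - n)) = -8 + 0 = -8)
-99*(√(q(-1) + 38) + Z(-1, -2)) = -99*(√(-8 + 38) + (-2 - 1*(-1))) = -99*(√30 + (-2 + 1)) = -99*(√30 - 1) = -99*(-1 + √30) = 99 - 99*√30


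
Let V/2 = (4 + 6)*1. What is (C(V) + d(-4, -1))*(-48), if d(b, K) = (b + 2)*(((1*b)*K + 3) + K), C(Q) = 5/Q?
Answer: 564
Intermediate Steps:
V = 20 (V = 2*((4 + 6)*1) = 2*(10*1) = 2*10 = 20)
d(b, K) = (2 + b)*(3 + K + K*b) (d(b, K) = (2 + b)*((b*K + 3) + K) = (2 + b)*((K*b + 3) + K) = (2 + b)*((3 + K*b) + K) = (2 + b)*(3 + K + K*b))
(C(V) + d(-4, -1))*(-48) = (5/20 + (6 + 2*(-1) + 3*(-4) - 1*(-4)**2 + 3*(-1)*(-4)))*(-48) = (5*(1/20) + (6 - 2 - 12 - 1*16 + 12))*(-48) = (1/4 + (6 - 2 - 12 - 16 + 12))*(-48) = (1/4 - 12)*(-48) = -47/4*(-48) = 564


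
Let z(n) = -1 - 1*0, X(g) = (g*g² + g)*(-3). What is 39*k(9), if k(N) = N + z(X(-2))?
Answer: 312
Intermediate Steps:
X(g) = -3*g - 3*g³ (X(g) = (g³ + g)*(-3) = (g + g³)*(-3) = -3*g - 3*g³)
z(n) = -1 (z(n) = -1 + 0 = -1)
k(N) = -1 + N (k(N) = N - 1 = -1 + N)
39*k(9) = 39*(-1 + 9) = 39*8 = 312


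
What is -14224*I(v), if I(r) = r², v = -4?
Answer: -227584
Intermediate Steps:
-14224*I(v) = -14224*(-4)² = -14224*16 = -227584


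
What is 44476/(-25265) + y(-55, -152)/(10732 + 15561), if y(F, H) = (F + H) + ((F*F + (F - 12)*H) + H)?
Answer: -844752218/664292645 ≈ -1.2717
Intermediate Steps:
y(F, H) = F + F² + 2*H + H*(-12 + F) (y(F, H) = (F + H) + ((F² + (-12 + F)*H) + H) = (F + H) + ((F² + H*(-12 + F)) + H) = (F + H) + (H + F² + H*(-12 + F)) = F + F² + 2*H + H*(-12 + F))
44476/(-25265) + y(-55, -152)/(10732 + 15561) = 44476/(-25265) + (-55 + (-55)² - 10*(-152) - 55*(-152))/(10732 + 15561) = 44476*(-1/25265) + (-55 + 3025 + 1520 + 8360)/26293 = -44476/25265 + 12850*(1/26293) = -44476/25265 + 12850/26293 = -844752218/664292645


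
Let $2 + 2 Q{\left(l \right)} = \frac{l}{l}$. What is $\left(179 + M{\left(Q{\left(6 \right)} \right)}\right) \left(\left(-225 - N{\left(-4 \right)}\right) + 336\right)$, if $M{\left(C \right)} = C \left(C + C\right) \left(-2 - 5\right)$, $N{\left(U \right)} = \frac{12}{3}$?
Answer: $\frac{37557}{2} \approx 18779.0$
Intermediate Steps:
$N{\left(U \right)} = 4$ ($N{\left(U \right)} = 12 \cdot \frac{1}{3} = 4$)
$Q{\left(l \right)} = - \frac{1}{2}$ ($Q{\left(l \right)} = -1 + \frac{l \frac{1}{l}}{2} = -1 + \frac{1}{2} \cdot 1 = -1 + \frac{1}{2} = - \frac{1}{2}$)
$M{\left(C \right)} = - 14 C^{2}$ ($M{\left(C \right)} = C 2 C \left(-7\right) = C \left(- 14 C\right) = - 14 C^{2}$)
$\left(179 + M{\left(Q{\left(6 \right)} \right)}\right) \left(\left(-225 - N{\left(-4 \right)}\right) + 336\right) = \left(179 - 14 \left(- \frac{1}{2}\right)^{2}\right) \left(\left(-225 - 4\right) + 336\right) = \left(179 - \frac{7}{2}\right) \left(\left(-225 - 4\right) + 336\right) = \left(179 - \frac{7}{2}\right) \left(-229 + 336\right) = \frac{351}{2} \cdot 107 = \frac{37557}{2}$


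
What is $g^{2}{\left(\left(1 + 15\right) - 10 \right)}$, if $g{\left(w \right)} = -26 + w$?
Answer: $400$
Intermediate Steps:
$g^{2}{\left(\left(1 + 15\right) - 10 \right)} = \left(-26 + \left(\left(1 + 15\right) - 10\right)\right)^{2} = \left(-26 + \left(16 - 10\right)\right)^{2} = \left(-26 + 6\right)^{2} = \left(-20\right)^{2} = 400$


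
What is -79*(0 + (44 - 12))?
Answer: -2528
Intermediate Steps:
-79*(0 + (44 - 12)) = -79*(0 + 32) = -79*32 = -2528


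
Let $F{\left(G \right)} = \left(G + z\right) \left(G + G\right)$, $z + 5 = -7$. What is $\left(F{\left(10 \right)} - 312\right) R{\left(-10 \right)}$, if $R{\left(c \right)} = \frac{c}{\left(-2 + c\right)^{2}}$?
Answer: $\frac{220}{9} \approx 24.444$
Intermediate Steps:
$z = -12$ ($z = -5 - 7 = -12$)
$F{\left(G \right)} = 2 G \left(-12 + G\right)$ ($F{\left(G \right)} = \left(G - 12\right) \left(G + G\right) = \left(-12 + G\right) 2 G = 2 G \left(-12 + G\right)$)
$R{\left(c \right)} = \frac{c}{\left(-2 + c\right)^{2}}$
$\left(F{\left(10 \right)} - 312\right) R{\left(-10 \right)} = \left(2 \cdot 10 \left(-12 + 10\right) - 312\right) \left(- \frac{10}{\left(-2 - 10\right)^{2}}\right) = \left(2 \cdot 10 \left(-2\right) - 312\right) \left(- \frac{10}{144}\right) = \left(-40 - 312\right) \left(\left(-10\right) \frac{1}{144}\right) = \left(-352\right) \left(- \frac{5}{72}\right) = \frac{220}{9}$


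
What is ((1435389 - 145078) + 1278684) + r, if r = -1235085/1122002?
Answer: 2882416292905/1122002 ≈ 2.5690e+6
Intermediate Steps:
r = -1235085/1122002 (r = -1235085*1/1122002 = -1235085/1122002 ≈ -1.1008)
((1435389 - 145078) + 1278684) + r = ((1435389 - 145078) + 1278684) - 1235085/1122002 = (1290311 + 1278684) - 1235085/1122002 = 2568995 - 1235085/1122002 = 2882416292905/1122002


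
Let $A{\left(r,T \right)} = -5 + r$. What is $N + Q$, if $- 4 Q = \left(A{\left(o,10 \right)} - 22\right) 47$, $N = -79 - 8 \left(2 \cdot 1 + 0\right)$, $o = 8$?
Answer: $\frac{513}{4} \approx 128.25$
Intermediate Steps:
$N = -95$ ($N = -79 - 8 \left(2 + 0\right) = -79 - 16 = -95$)
$Q = \frac{893}{4}$ ($Q = - \frac{\left(\left(-5 + 8\right) - 22\right) 47}{4} = - \frac{\left(3 - 22\right) 47}{4} = - \frac{\left(-19\right) 47}{4} = \left(- \frac{1}{4}\right) \left(-893\right) = \frac{893}{4} \approx 223.25$)
$N + Q = -95 + \frac{893}{4} = \frac{513}{4}$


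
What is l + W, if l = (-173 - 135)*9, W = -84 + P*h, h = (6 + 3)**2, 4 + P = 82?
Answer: 3462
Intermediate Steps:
P = 78 (P = -4 + 82 = 78)
h = 81 (h = 9**2 = 81)
W = 6234 (W = -84 + 78*81 = -84 + 6318 = 6234)
l = -2772 (l = -308*9 = -2772)
l + W = -2772 + 6234 = 3462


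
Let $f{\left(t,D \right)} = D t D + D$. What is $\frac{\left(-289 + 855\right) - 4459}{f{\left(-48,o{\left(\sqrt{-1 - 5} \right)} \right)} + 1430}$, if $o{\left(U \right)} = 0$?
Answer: $- \frac{3893}{1430} \approx -2.7224$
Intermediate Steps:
$f{\left(t,D \right)} = D + t D^{2}$ ($f{\left(t,D \right)} = t D^{2} + D = D + t D^{2}$)
$\frac{\left(-289 + 855\right) - 4459}{f{\left(-48,o{\left(\sqrt{-1 - 5} \right)} \right)} + 1430} = \frac{\left(-289 + 855\right) - 4459}{0 \left(1 + 0 \left(-48\right)\right) + 1430} = \frac{566 - 4459}{0 \left(1 + 0\right) + 1430} = - \frac{3893}{0 \cdot 1 + 1430} = - \frac{3893}{0 + 1430} = - \frac{3893}{1430}$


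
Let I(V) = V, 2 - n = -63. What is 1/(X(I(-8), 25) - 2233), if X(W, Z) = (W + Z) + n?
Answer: -1/2151 ≈ -0.00046490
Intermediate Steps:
n = 65 (n = 2 - 1*(-63) = 2 + 63 = 65)
X(W, Z) = 65 + W + Z (X(W, Z) = (W + Z) + 65 = 65 + W + Z)
1/(X(I(-8), 25) - 2233) = 1/((65 - 8 + 25) - 2233) = 1/(82 - 2233) = 1/(-2151) = -1/2151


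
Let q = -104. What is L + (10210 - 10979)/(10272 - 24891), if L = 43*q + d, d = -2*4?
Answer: -65492351/14619 ≈ -4479.9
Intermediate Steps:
d = -8
L = -4480 (L = 43*(-104) - 8 = -4472 - 8 = -4480)
L + (10210 - 10979)/(10272 - 24891) = -4480 + (10210 - 10979)/(10272 - 24891) = -4480 - 769/(-14619) = -4480 - 769*(-1/14619) = -4480 + 769/14619 = -65492351/14619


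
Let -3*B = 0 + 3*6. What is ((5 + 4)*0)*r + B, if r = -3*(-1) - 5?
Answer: -6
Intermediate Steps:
B = -6 (B = -(0 + 3*6)/3 = -(0 + 18)/3 = -⅓*18 = -6)
r = -2 (r = 3 - 5 = -2)
((5 + 4)*0)*r + B = ((5 + 4)*0)*(-2) - 6 = (9*0)*(-2) - 6 = 0*(-2) - 6 = 0 - 6 = -6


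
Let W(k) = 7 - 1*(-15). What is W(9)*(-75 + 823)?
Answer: 16456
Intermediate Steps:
W(k) = 22 (W(k) = 7 + 15 = 22)
W(9)*(-75 + 823) = 22*(-75 + 823) = 22*748 = 16456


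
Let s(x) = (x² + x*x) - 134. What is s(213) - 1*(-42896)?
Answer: 133500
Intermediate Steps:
s(x) = -134 + 2*x² (s(x) = (x² + x²) - 134 = 2*x² - 134 = -134 + 2*x²)
s(213) - 1*(-42896) = (-134 + 2*213²) - 1*(-42896) = (-134 + 2*45369) + 42896 = (-134 + 90738) + 42896 = 90604 + 42896 = 133500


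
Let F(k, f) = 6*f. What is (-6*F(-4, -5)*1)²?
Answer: 32400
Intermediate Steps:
(-6*F(-4, -5)*1)² = (-36*(-5)*1)² = (-6*(-30)*1)² = (180*1)² = 180² = 32400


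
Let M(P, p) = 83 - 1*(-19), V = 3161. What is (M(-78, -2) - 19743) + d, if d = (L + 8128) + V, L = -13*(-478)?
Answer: -2138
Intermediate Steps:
L = 6214
M(P, p) = 102 (M(P, p) = 83 + 19 = 102)
d = 17503 (d = (6214 + 8128) + 3161 = 14342 + 3161 = 17503)
(M(-78, -2) - 19743) + d = (102 - 19743) + 17503 = -19641 + 17503 = -2138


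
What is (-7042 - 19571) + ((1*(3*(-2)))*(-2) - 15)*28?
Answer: -26697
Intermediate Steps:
(-7042 - 19571) + ((1*(3*(-2)))*(-2) - 15)*28 = -26613 + ((1*(-6))*(-2) - 15)*28 = -26613 + (-6*(-2) - 15)*28 = -26613 + (12 - 15)*28 = -26613 - 3*28 = -26613 - 84 = -26697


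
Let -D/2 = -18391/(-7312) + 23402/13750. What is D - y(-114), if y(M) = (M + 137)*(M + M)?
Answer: 131595944163/25135000 ≈ 5235.6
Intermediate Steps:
y(M) = 2*M*(137 + M) (y(M) = (137 + M)*(2*M) = 2*M*(137 + M))
D = -211995837/25135000 (D = -2*(-18391/(-7312) + 23402/13750) = -2*(-18391*(-1/7312) + 23402*(1/13750)) = -2*(18391/7312 + 11701/6875) = -2*211995837/50270000 = -211995837/25135000 ≈ -8.4343)
D - y(-114) = -211995837/25135000 - 2*(-114)*(137 - 114) = -211995837/25135000 - 2*(-114)*23 = -211995837/25135000 - 1*(-5244) = -211995837/25135000 + 5244 = 131595944163/25135000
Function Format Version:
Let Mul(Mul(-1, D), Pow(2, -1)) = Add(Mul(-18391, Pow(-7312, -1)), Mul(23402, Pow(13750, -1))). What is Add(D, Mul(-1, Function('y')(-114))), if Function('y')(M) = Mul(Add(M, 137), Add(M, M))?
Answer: Rational(131595944163, 25135000) ≈ 5235.6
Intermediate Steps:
Function('y')(M) = Mul(2, M, Add(137, M)) (Function('y')(M) = Mul(Add(137, M), Mul(2, M)) = Mul(2, M, Add(137, M)))
D = Rational(-211995837, 25135000) (D = Mul(-2, Add(Mul(-18391, Pow(-7312, -1)), Mul(23402, Pow(13750, -1)))) = Mul(-2, Add(Mul(-18391, Rational(-1, 7312)), Mul(23402, Rational(1, 13750)))) = Mul(-2, Add(Rational(18391, 7312), Rational(11701, 6875))) = Mul(-2, Rational(211995837, 50270000)) = Rational(-211995837, 25135000) ≈ -8.4343)
Add(D, Mul(-1, Function('y')(-114))) = Add(Rational(-211995837, 25135000), Mul(-1, Mul(2, -114, Add(137, -114)))) = Add(Rational(-211995837, 25135000), Mul(-1, Mul(2, -114, 23))) = Add(Rational(-211995837, 25135000), Mul(-1, -5244)) = Add(Rational(-211995837, 25135000), 5244) = Rational(131595944163, 25135000)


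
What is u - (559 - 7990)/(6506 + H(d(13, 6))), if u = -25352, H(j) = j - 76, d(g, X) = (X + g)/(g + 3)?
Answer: -2608576552/102899 ≈ -25351.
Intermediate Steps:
d(g, X) = (X + g)/(3 + g)
H(j) = -76 + j
u - (559 - 7990)/(6506 + H(d(13, 6))) = -25352 - (559 - 7990)/(6506 + (-76 + (6 + 13)/(3 + 13))) = -25352 - (-7431)/(6506 + (-76 + 19/16)) = -25352 - (-7431)/(6506 - 1197/16) = -25352 - (-7431)/102899/16 = -25352 - (-7431)*16/102899 = -25352 - 1*(-118896/102899) = -25352 + 118896/102899 = -2608576552/102899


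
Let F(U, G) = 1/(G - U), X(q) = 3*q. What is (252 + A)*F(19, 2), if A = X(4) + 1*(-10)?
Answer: -254/17 ≈ -14.941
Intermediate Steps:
A = 2 (A = 3*4 + 1*(-10) = 12 - 10 = 2)
(252 + A)*F(19, 2) = (252 + 2)/(2 - 1*19) = 254/(2 - 19) = 254/(-17) = 254*(-1/17) = -254/17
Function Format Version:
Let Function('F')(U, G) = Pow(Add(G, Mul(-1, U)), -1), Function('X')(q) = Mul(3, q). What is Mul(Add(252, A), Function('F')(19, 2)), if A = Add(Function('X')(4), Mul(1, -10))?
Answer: Rational(-254, 17) ≈ -14.941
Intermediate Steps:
A = 2 (A = Add(Mul(3, 4), Mul(1, -10)) = Add(12, -10) = 2)
Mul(Add(252, A), Function('F')(19, 2)) = Mul(Add(252, 2), Pow(Add(2, Mul(-1, 19)), -1)) = Mul(254, Pow(Add(2, -19), -1)) = Mul(254, Pow(-17, -1)) = Mul(254, Rational(-1, 17)) = Rational(-254, 17)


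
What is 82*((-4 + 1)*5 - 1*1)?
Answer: -1312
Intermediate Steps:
82*((-4 + 1)*5 - 1*1) = 82*(-3*5 - 1) = 82*(-15 - 1) = 82*(-16) = -1312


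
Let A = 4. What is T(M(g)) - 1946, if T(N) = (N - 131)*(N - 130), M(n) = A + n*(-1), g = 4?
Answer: 15084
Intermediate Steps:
M(n) = 4 - n (M(n) = 4 + n*(-1) = 4 - n)
T(N) = (-131 + N)*(-130 + N)
T(M(g)) - 1946 = (17030 + (4 - 1*4)**2 - 261*(4 - 1*4)) - 1946 = (17030 + (4 - 4)**2 - 261*(4 - 4)) - 1946 = (17030 + 0**2 - 261*0) - 1946 = (17030 + 0 + 0) - 1946 = 17030 - 1946 = 15084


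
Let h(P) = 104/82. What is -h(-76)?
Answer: -52/41 ≈ -1.2683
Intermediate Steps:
h(P) = 52/41 (h(P) = 104*(1/82) = 52/41)
-h(-76) = -1*52/41 = -52/41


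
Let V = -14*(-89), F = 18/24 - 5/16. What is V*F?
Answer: 4361/8 ≈ 545.13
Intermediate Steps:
F = 7/16 (F = 18*(1/24) - 5*1/16 = ¾ - 5/16 = 7/16 ≈ 0.43750)
V = 1246
V*F = 1246*(7/16) = 4361/8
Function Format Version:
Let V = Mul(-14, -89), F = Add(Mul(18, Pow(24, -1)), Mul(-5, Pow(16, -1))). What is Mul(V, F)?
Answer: Rational(4361, 8) ≈ 545.13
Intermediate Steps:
F = Rational(7, 16) (F = Add(Mul(18, Rational(1, 24)), Mul(-5, Rational(1, 16))) = Add(Rational(3, 4), Rational(-5, 16)) = Rational(7, 16) ≈ 0.43750)
V = 1246
Mul(V, F) = Mul(1246, Rational(7, 16)) = Rational(4361, 8)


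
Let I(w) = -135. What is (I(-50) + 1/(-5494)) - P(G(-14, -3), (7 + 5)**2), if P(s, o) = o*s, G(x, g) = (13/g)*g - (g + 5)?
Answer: -9444187/5494 ≈ -1719.0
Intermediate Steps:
G(x, g) = 8 - g (G(x, g) = 13 - (5 + g) = 13 + (-5 - g) = 8 - g)
(I(-50) + 1/(-5494)) - P(G(-14, -3), (7 + 5)**2) = (-135 + 1/(-5494)) - (7 + 5)**2*(8 - 1*(-3)) = (-135 - 1/5494) - 12**2*(8 + 3) = -741691/5494 - 144*11 = -741691/5494 - 1*1584 = -741691/5494 - 1584 = -9444187/5494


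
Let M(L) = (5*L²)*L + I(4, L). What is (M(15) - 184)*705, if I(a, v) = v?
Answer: 11777730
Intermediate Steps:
M(L) = L + 5*L³ (M(L) = (5*L²)*L + L = 5*L³ + L = L + 5*L³)
(M(15) - 184)*705 = ((15 + 5*15³) - 184)*705 = ((15 + 5*3375) - 184)*705 = ((15 + 16875) - 184)*705 = (16890 - 184)*705 = 16706*705 = 11777730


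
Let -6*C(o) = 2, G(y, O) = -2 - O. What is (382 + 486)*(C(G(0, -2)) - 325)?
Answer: -847168/3 ≈ -2.8239e+5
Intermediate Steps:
C(o) = -1/3 (C(o) = -1/6*2 = -1/3)
(382 + 486)*(C(G(0, -2)) - 325) = (382 + 486)*(-1/3 - 325) = 868*(-976/3) = -847168/3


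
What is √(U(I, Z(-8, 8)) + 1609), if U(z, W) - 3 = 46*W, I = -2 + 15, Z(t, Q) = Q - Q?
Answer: 2*√403 ≈ 40.150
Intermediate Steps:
Z(t, Q) = 0
I = 13
U(z, W) = 3 + 46*W
√(U(I, Z(-8, 8)) + 1609) = √((3 + 46*0) + 1609) = √((3 + 0) + 1609) = √(3 + 1609) = √1612 = 2*√403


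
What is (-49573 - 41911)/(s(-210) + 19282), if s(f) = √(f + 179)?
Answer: -56903048/11993405 + 91484*I*√31/371795555 ≈ -4.7445 + 0.00137*I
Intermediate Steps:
s(f) = √(179 + f)
(-49573 - 41911)/(s(-210) + 19282) = (-49573 - 41911)/(√(179 - 210) + 19282) = -91484/(√(-31) + 19282) = -91484/(I*√31 + 19282) = -91484/(19282 + I*√31)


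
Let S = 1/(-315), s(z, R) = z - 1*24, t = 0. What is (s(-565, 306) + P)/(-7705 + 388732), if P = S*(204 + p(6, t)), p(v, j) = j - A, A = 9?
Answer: -12382/8001567 ≈ -0.0015474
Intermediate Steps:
s(z, R) = -24 + z (s(z, R) = z - 24 = -24 + z)
p(v, j) = -9 + j (p(v, j) = j - 1*9 = j - 9 = -9 + j)
S = -1/315 ≈ -0.0031746
P = -13/21 (P = -(204 + (-9 + 0))/315 = -(204 - 9)/315 = -1/315*195 = -13/21 ≈ -0.61905)
(s(-565, 306) + P)/(-7705 + 388732) = ((-24 - 565) - 13/21)/(-7705 + 388732) = (-589 - 13/21)/381027 = -12382/21*1/381027 = -12382/8001567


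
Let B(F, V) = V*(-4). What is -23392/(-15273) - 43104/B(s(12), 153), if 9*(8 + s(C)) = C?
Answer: 18684536/259641 ≈ 71.963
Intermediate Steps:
s(C) = -8 + C/9
B(F, V) = -4*V
-23392/(-15273) - 43104/B(s(12), 153) = -23392/(-15273) - 43104/((-4*153)) = -23392*(-1/15273) - 43104/(-612) = 23392/15273 - 43104*(-1/612) = 23392/15273 + 3592/51 = 18684536/259641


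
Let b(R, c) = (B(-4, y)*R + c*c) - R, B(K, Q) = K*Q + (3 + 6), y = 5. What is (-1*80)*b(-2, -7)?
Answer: -5840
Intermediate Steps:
B(K, Q) = 9 + K*Q (B(K, Q) = K*Q + 9 = 9 + K*Q)
b(R, c) = c² - 12*R (b(R, c) = ((9 - 4*5)*R + c*c) - R = ((9 - 20)*R + c²) - R = (-11*R + c²) - R = (c² - 11*R) - R = c² - 12*R)
(-1*80)*b(-2, -7) = (-1*80)*((-7)² - 12*(-2)) = -80*(49 + 24) = -80*73 = -5840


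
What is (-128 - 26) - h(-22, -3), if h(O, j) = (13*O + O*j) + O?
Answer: 88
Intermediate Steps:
h(O, j) = 14*O + O*j
(-128 - 26) - h(-22, -3) = (-128 - 26) - (-22)*(14 - 3) = -154 - (-22)*11 = -154 - 1*(-242) = -154 + 242 = 88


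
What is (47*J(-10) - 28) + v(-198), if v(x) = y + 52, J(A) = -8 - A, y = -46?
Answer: 72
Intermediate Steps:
v(x) = 6 (v(x) = -46 + 52 = 6)
(47*J(-10) - 28) + v(-198) = (47*(-8 - 1*(-10)) - 28) + 6 = (47*(-8 + 10) - 28) + 6 = (47*2 - 28) + 6 = (94 - 28) + 6 = 66 + 6 = 72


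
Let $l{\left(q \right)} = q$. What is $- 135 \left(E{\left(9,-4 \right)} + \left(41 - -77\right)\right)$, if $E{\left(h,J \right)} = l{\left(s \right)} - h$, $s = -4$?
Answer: $-14175$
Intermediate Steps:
$E{\left(h,J \right)} = -4 - h$
$- 135 \left(E{\left(9,-4 \right)} + \left(41 - -77\right)\right) = - 135 \left(\left(-4 - 9\right) + \left(41 - -77\right)\right) = - 135 \left(\left(-4 - 9\right) + \left(41 + 77\right)\right) = - 135 \left(-13 + 118\right) = \left(-135\right) 105 = -14175$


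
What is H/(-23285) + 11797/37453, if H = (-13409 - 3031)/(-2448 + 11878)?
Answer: 259097208467/822383798015 ≈ 0.31506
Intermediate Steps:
H = -1644/943 (H = -16440/9430 = -16440*1/9430 = -1644/943 ≈ -1.7434)
H/(-23285) + 11797/37453 = -1644/943/(-23285) + 11797/37453 = -1644/943*(-1/23285) + 11797*(1/37453) = 1644/21957755 + 11797/37453 = 259097208467/822383798015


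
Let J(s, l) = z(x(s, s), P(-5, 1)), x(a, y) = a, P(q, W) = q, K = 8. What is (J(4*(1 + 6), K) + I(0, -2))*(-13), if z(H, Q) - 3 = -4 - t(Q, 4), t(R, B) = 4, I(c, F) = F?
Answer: 91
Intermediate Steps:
z(H, Q) = -5 (z(H, Q) = 3 + (-4 - 1*4) = 3 + (-4 - 4) = 3 - 8 = -5)
J(s, l) = -5
(J(4*(1 + 6), K) + I(0, -2))*(-13) = (-5 - 2)*(-13) = -7*(-13) = 91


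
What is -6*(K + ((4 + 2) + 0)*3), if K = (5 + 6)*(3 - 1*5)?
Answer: 24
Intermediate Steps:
K = -22 (K = 11*(3 - 5) = 11*(-2) = -22)
-6*(K + ((4 + 2) + 0)*3) = -6*(-22 + ((4 + 2) + 0)*3) = -6*(-22 + (6 + 0)*3) = -6*(-22 + 6*3) = -6*(-22 + 18) = -6*(-4) = 24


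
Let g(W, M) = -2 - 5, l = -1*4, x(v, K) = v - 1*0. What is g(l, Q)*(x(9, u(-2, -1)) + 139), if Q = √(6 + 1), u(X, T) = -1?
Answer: -1036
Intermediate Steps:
x(v, K) = v (x(v, K) = v + 0 = v)
Q = √7 ≈ 2.6458
l = -4
g(W, M) = -7
g(l, Q)*(x(9, u(-2, -1)) + 139) = -7*(9 + 139) = -7*148 = -1036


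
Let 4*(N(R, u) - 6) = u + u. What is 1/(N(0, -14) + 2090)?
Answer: 1/2089 ≈ 0.00047870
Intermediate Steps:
N(R, u) = 6 + u/2 (N(R, u) = 6 + (u + u)/4 = 6 + (2*u)/4 = 6 + u/2)
1/(N(0, -14) + 2090) = 1/((6 + (1/2)*(-14)) + 2090) = 1/((6 - 7) + 2090) = 1/(-1 + 2090) = 1/2089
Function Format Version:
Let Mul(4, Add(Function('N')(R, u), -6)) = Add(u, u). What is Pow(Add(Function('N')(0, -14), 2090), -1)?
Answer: Rational(1, 2089) ≈ 0.00047870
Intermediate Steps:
Function('N')(R, u) = Add(6, Mul(Rational(1, 2), u)) (Function('N')(R, u) = Add(6, Mul(Rational(1, 4), Add(u, u))) = Add(6, Mul(Rational(1, 4), Mul(2, u))) = Add(6, Mul(Rational(1, 2), u)))
Pow(Add(Function('N')(0, -14), 2090), -1) = Pow(Add(Add(6, Mul(Rational(1, 2), -14)), 2090), -1) = Pow(Add(Add(6, -7), 2090), -1) = Pow(Add(-1, 2090), -1) = Pow(2089, -1) = Rational(1, 2089)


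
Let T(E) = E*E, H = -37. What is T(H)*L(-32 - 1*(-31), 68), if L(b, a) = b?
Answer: -1369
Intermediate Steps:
T(E) = E²
T(H)*L(-32 - 1*(-31), 68) = (-37)²*(-32 - 1*(-31)) = 1369*(-32 + 31) = 1369*(-1) = -1369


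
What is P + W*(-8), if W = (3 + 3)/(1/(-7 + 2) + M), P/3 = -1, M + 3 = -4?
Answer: 11/3 ≈ 3.6667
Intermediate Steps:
M = -7 (M = -3 - 4 = -7)
P = -3 (P = 3*(-1) = -3)
W = -⅚ (W = (3 + 3)/(1/(-7 + 2) - 7) = 6/(1/(-5) - 7) = 6/(-⅕ - 7) = 6/(-36/5) = 6*(-5/36) = -⅚ ≈ -0.83333)
P + W*(-8) = -3 - ⅚*(-8) = -3 + 20/3 = 11/3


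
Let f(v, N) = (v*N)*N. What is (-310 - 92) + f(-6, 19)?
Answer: -2568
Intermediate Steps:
f(v, N) = v*N² (f(v, N) = (N*v)*N = v*N²)
(-310 - 92) + f(-6, 19) = (-310 - 92) - 6*19² = -402 - 6*361 = -402 - 2166 = -2568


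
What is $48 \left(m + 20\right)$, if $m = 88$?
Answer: $5184$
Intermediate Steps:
$48 \left(m + 20\right) = 48 \left(88 + 20\right) = 48 \cdot 108 = 5184$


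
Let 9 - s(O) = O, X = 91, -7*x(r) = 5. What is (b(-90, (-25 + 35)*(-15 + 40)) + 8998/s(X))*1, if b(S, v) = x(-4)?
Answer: -31698/287 ≈ -110.45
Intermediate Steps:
x(r) = -5/7 (x(r) = -⅐*5 = -5/7)
b(S, v) = -5/7
s(O) = 9 - O
(b(-90, (-25 + 35)*(-15 + 40)) + 8998/s(X))*1 = (-5/7 + 8998/(9 - 1*91))*1 = (-5/7 + 8998/(9 - 91))*1 = (-5/7 + 8998/(-82))*1 = (-5/7 + 8998*(-1/82))*1 = (-5/7 - 4499/41)*1 = -31698/287*1 = -31698/287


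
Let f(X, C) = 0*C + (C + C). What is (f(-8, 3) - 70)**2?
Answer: 4096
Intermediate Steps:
f(X, C) = 2*C (f(X, C) = 0 + 2*C = 2*C)
(f(-8, 3) - 70)**2 = (2*3 - 70)**2 = (6 - 70)**2 = (-64)**2 = 4096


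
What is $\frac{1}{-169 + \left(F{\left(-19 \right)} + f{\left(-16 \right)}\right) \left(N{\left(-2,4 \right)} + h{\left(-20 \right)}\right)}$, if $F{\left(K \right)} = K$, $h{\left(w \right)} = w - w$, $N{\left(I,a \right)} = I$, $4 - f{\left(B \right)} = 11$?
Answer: $- \frac{1}{117} \approx -0.008547$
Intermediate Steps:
$f{\left(B \right)} = -7$ ($f{\left(B \right)} = 4 - 11 = -7$)
$h{\left(w \right)} = 0$
$\frac{1}{-169 + \left(F{\left(-19 \right)} + f{\left(-16 \right)}\right) \left(N{\left(-2,4 \right)} + h{\left(-20 \right)}\right)} = \frac{1}{-169 + \left(-19 - 7\right) \left(-2 + 0\right)} = \frac{1}{-169 - -52} = \frac{1}{-169 + 52} = \frac{1}{-117} = - \frac{1}{117}$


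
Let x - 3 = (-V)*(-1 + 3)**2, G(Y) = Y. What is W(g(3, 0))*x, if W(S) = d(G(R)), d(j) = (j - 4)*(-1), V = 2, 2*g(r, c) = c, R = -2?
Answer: -30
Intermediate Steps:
g(r, c) = c/2
d(j) = 4 - j (d(j) = (-4 + j)*(-1) = 4 - j)
W(S) = 6 (W(S) = 4 - 1*(-2) = 4 + 2 = 6)
x = -5 (x = 3 + (-1*2)*(-1 + 3)**2 = 3 - 2*2**2 = 3 - 2*4 = 3 - 8 = -5)
W(g(3, 0))*x = 6*(-5) = -30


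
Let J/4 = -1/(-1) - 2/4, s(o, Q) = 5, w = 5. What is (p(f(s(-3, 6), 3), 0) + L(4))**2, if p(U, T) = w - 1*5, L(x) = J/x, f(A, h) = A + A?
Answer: 1/4 ≈ 0.25000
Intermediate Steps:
J = 2 (J = 4*(-1/(-1) - 2/4) = 4*(-1*(-1) - 2*1/4) = 4*(1 - 1/2) = 4*(1/2) = 2)
f(A, h) = 2*A
L(x) = 2/x
p(U, T) = 0 (p(U, T) = 5 - 1*5 = 5 - 5 = 0)
(p(f(s(-3, 6), 3), 0) + L(4))**2 = (0 + 2/4)**2 = (0 + 2*(1/4))**2 = (0 + 1/2)**2 = (1/2)**2 = 1/4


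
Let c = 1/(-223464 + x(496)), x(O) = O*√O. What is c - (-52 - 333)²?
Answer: -922962526744933/6226766920 - 31*√31/778345865 ≈ -1.4823e+5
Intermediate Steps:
x(O) = O^(3/2)
c = 1/(-223464 + 1984*√31) (c = 1/(-223464 + 496^(3/2)) = 1/(-223464 + 1984*√31) ≈ -4.7077e-6)
c - (-52 - 333)² = (-27933/6226766920 - 31*√31/778345865) - (-52 - 333)² = (-27933/6226766920 - 31*√31/778345865) - 1*(-385)² = (-27933/6226766920 - 31*√31/778345865) - 1*148225 = (-27933/6226766920 - 31*√31/778345865) - 148225 = -922962526744933/6226766920 - 31*√31/778345865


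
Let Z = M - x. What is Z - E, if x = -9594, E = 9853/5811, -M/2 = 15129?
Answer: -120088357/5811 ≈ -20666.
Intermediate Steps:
M = -30258 (M = -2*15129 = -30258)
E = 9853/5811 (E = 9853*(1/5811) = 9853/5811 ≈ 1.6956)
Z = -20664 (Z = -30258 - 1*(-9594) = -30258 + 9594 = -20664)
Z - E = -20664 - 1*9853/5811 = -20664 - 9853/5811 = -120088357/5811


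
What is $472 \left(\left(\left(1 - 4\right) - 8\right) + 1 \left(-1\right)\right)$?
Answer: $-5664$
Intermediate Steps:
$472 \left(\left(\left(1 - 4\right) - 8\right) + 1 \left(-1\right)\right) = 472 \left(\left(-3 - 8\right) - 1\right) = 472 \left(-11 - 1\right) = 472 \left(-12\right) = -5664$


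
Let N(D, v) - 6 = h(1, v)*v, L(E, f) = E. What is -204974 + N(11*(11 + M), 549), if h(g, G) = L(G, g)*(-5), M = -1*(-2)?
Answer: -1711973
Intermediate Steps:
M = 2
h(g, G) = -5*G (h(g, G) = G*(-5) = -5*G)
N(D, v) = 6 - 5*v**2 (N(D, v) = 6 + (-5*v)*v = 6 - 5*v**2)
-204974 + N(11*(11 + M), 549) = -204974 + (6 - 5*549**2) = -204974 + (6 - 5*301401) = -204974 + (6 - 1507005) = -204974 - 1506999 = -1711973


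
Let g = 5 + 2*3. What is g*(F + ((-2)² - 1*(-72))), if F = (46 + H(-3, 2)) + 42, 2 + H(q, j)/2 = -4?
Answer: 1672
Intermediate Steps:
H(q, j) = -12 (H(q, j) = -4 + 2*(-4) = -4 - 8 = -12)
F = 76 (F = (46 - 12) + 42 = 34 + 42 = 76)
g = 11 (g = 5 + 6 = 11)
g*(F + ((-2)² - 1*(-72))) = 11*(76 + ((-2)² - 1*(-72))) = 11*(76 + (4 + 72)) = 11*(76 + 76) = 11*152 = 1672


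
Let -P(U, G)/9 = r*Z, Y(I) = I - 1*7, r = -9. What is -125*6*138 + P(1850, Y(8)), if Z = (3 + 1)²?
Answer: -102204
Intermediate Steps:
Z = 16 (Z = 4² = 16)
Y(I) = -7 + I (Y(I) = I - 7 = -7 + I)
P(U, G) = 1296 (P(U, G) = -(-81)*16 = -9*(-144) = 1296)
-125*6*138 + P(1850, Y(8)) = -125*6*138 + 1296 = -750*138 + 1296 = -103500 + 1296 = -102204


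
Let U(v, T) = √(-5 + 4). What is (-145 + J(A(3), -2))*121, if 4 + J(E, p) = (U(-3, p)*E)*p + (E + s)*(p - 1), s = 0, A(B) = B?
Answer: -19118 - 726*I ≈ -19118.0 - 726.0*I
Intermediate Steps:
U(v, T) = I (U(v, T) = √(-1) = I)
J(E, p) = -4 + E*(-1 + p) + I*E*p (J(E, p) = -4 + ((I*E)*p + (E + 0)*(p - 1)) = -4 + (I*E*p + E*(-1 + p)) = -4 + (E*(-1 + p) + I*E*p) = -4 + E*(-1 + p) + I*E*p)
(-145 + J(A(3), -2))*121 = (-145 + (-4 - 1*3 + 3*(-2)*(1 + I)))*121 = (-145 + (-4 - 3 + (-6 - 6*I)))*121 = (-145 + (-13 - 6*I))*121 = (-158 - 6*I)*121 = -19118 - 726*I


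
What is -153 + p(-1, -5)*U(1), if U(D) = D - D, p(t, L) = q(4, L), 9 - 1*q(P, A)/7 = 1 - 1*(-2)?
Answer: -153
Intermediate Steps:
q(P, A) = 42 (q(P, A) = 63 - 7*(1 - 1*(-2)) = 63 - 7*(1 + 2) = 63 - 7*3 = 63 - 21 = 42)
p(t, L) = 42
U(D) = 0
-153 + p(-1, -5)*U(1) = -153 + 42*0 = -153 + 0 = -153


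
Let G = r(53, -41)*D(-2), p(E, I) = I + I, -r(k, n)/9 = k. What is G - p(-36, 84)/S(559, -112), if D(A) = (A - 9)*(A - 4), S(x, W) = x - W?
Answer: -21124590/671 ≈ -31482.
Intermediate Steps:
D(A) = (-9 + A)*(-4 + A)
r(k, n) = -9*k
p(E, I) = 2*I
G = -31482 (G = (-9*53)*(36 + (-2)² - 13*(-2)) = -477*(36 + 4 + 26) = -477*66 = -31482)
G - p(-36, 84)/S(559, -112) = -31482 - 2*84/(559 - 1*(-112)) = -31482 - 168/(559 + 112) = -31482 - 168/671 = -21124590/671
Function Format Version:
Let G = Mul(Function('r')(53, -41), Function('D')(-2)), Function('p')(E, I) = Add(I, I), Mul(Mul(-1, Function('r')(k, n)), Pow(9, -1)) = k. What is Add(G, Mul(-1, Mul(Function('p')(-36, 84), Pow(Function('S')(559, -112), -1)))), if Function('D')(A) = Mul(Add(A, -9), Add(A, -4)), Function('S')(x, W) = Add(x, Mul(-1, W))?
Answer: Rational(-21124590, 671) ≈ -31482.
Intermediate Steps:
Function('D')(A) = Mul(Add(-9, A), Add(-4, A))
Function('r')(k, n) = Mul(-9, k)
Function('p')(E, I) = Mul(2, I)
G = -31482 (G = Mul(Mul(-9, 53), Add(36, Pow(-2, 2), Mul(-13, -2))) = Mul(-477, Add(36, 4, 26)) = Mul(-477, 66) = -31482)
Add(G, Mul(-1, Mul(Function('p')(-36, 84), Pow(Function('S')(559, -112), -1)))) = Add(-31482, Mul(-1, Mul(Mul(2, 84), Pow(Add(559, Mul(-1, -112)), -1)))) = Add(-31482, Mul(-1, Mul(168, Pow(Add(559, 112), -1)))) = Add(-31482, Mul(-1, Mul(168, Pow(671, -1)))) = Add(-31482, Mul(-1, Mul(168, Rational(1, 671)))) = Add(-31482, Mul(-1, Rational(168, 671))) = Add(-31482, Rational(-168, 671)) = Rational(-21124590, 671)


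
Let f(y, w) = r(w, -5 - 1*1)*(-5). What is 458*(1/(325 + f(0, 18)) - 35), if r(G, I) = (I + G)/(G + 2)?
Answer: -2580601/161 ≈ -16029.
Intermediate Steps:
r(G, I) = (G + I)/(2 + G)
f(y, w) = -5*(-6 + w)/(2 + w) (f(y, w) = ((w + (-5 - 1*1))/(2 + w))*(-5) = ((w + (-5 - 1))/(2 + w))*(-5) = ((w - 6)/(2 + w))*(-5) = ((-6 + w)/(2 + w))*(-5) = -5*(-6 + w)/(2 + w))
458*(1/(325 + f(0, 18)) - 35) = 458*(1/(325 + 5*(6 - 1*18)/(2 + 18)) - 35) = 458*(1/(325 + 5*(6 - 18)/20) - 35) = 458*(1/(325 + 5*(1/20)*(-12)) - 35) = 458*(1/(325 - 3) - 35) = 458*(1/322 - 35) = 458*(-11269/322) = -2580601/161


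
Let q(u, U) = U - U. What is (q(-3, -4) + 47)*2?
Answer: 94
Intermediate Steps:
q(u, U) = 0
(q(-3, -4) + 47)*2 = (0 + 47)*2 = 47*2 = 94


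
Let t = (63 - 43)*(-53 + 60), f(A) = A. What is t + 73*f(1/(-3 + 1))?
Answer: 207/2 ≈ 103.50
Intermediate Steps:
t = 140 (t = 20*7 = 140)
t + 73*f(1/(-3 + 1)) = 140 + 73/(-3 + 1) = 140 + 73/(-2) = 140 + 73*(-½) = 140 - 73/2 = 207/2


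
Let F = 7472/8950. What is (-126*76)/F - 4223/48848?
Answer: -261659947741/22812016 ≈ -11470.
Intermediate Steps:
F = 3736/4475 (F = 7472*(1/8950) = 3736/4475 ≈ 0.83486)
(-126*76)/F - 4223/48848 = (-126*76)/(3736/4475) - 4223/48848 = -9576*4475/3736 - 4223*1/48848 = -5356575/467 - 4223/48848 = -261659947741/22812016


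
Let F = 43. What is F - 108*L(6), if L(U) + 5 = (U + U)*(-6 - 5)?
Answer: 14839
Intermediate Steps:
L(U) = -5 - 22*U (L(U) = -5 + (U + U)*(-6 - 5) = -5 + (2*U)*(-11) = -5 - 22*U)
F - 108*L(6) = 43 - 108*(-5 - 22*6) = 43 - 108*(-5 - 132) = 43 - 108*(-137) = 43 + 14796 = 14839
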